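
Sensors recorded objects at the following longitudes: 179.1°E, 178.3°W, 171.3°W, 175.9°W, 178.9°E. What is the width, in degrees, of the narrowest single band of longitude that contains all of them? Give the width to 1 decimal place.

Sort the longitudes: -178.3°, -175.9°, -171.3°, +178.9°, +179.1°.
Eastward gaps between consecutive values (wrapping around): 2.4°, 4.6°, 350.2°, 0.2°, 2.6°.
Largest gap = 350.2° ⇒ minimal covering band is its complement: 360° − 350.2° = 9.8°.
Band runs from +178.9° eastward to -171.3°, crossing the antimeridian.

9.8°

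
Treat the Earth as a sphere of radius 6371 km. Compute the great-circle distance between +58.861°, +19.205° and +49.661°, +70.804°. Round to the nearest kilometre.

3408 km

Δλ = 70.804 − 19.205 = 51.599°.
Δφ = 49.661 − 58.861 = -9.200°.
a = sin²(Δφ/2) + cos φ₁ · cos φ₂ · sin²(Δλ/2) = 0.069837.
c = 2·atan2(√a, √(1−a)) = 0.53489 rad → d = 6371·c ≈ 3407.77 km.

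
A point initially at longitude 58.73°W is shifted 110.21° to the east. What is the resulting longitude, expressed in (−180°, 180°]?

51.48°E

Start at -58.73°; shift +110.21° → +51.48°.
+51.48° already lies in (−180°, 180°].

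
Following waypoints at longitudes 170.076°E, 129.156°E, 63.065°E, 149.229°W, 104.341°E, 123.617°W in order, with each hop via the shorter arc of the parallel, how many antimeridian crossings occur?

3

Leg 1: +170.076° → +129.156°, shortest Δλ = -40.92° (west) — does not cross 180°.
Leg 2: +129.156° → +63.065°, shortest Δλ = -66.091° (west) — does not cross 180°.
Leg 3: +63.065° → -149.229°, shortest Δλ = 147.706° (east) — crosses 180°.
Leg 4: -149.229° → +104.341°, shortest Δλ = -106.43° (west) — crosses 180°.
Leg 5: +104.341° → -123.617°, shortest Δλ = 132.042° (east) — crosses 180°.
Total crossings: 3.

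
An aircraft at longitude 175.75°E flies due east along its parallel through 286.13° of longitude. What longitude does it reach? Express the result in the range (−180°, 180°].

Start at +175.75°; shift +286.13° → +461.88°.
+461.88° lies outside (−180°, 180°]; subtract 360° → +101.88°.

101.88°E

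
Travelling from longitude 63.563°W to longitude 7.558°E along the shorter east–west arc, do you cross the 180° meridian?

No

Signed shortest Δλ = ((7.558 − -63.563 + 180) mod 360) − 180 = 71.121°.
Going east by 71.121° from -63.563° reaches +7.558° without touching 180°.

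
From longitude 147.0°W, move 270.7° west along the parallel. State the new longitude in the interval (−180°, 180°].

Start at -147.0°; shift −270.7° → -417.7°.
-417.7° lies outside (−180°, 180°]; add 360° → -57.7°.

57.7°W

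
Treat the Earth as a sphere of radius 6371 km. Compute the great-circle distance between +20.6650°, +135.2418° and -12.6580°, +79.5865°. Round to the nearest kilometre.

Δλ = 79.5865 − 135.2418 = -55.6553°.
Δφ = -12.6580 − 20.6650 = -33.3230°.
a = sin²(Δφ/2) + cos φ₁ · cos φ₂ · sin²(Δλ/2) = 0.281145.
c = 2·atan2(√a, √(1−a)) = 1.11775 rad → d = 6371·c ≈ 7121.16 km.

7121 km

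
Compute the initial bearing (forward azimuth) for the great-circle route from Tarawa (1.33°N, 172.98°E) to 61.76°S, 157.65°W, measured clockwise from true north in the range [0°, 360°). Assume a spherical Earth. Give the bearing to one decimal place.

Δλ = -157.65 − 172.98 = -330.63°; wrapped into (−180°, 180°]: 29.37°.
θ = atan2( sin Δλ · cos φ₂ , cos φ₁ · sin φ₂ − sin φ₁ · cos φ₂ · cos Δλ )
  = atan2(0.23206, -0.89031) = 165.391° → normalised to [0°, 360°): 165.391°.

165.4°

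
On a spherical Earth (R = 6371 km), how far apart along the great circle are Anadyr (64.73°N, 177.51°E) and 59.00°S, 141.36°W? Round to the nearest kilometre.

14184 km

Δλ = -141.36 − 177.51 = -318.87°; wrapped into (−180°, 180°]: 41.13°.
Δφ = -59.00 − 64.73 = -123.73°.
a = sin²(Δφ/2) + cos φ₁ · cos φ₂ · sin²(Δλ/2) = 0.804769.
c = 2·atan2(√a, √(1−a)) = 2.22627 rad → d = 6371·c ≈ 14183.59 km.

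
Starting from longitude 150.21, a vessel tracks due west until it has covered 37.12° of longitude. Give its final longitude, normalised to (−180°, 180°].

+113.09°

Start at +150.21°; shift −37.12° → +113.09°.
+113.09° already lies in (−180°, 180°].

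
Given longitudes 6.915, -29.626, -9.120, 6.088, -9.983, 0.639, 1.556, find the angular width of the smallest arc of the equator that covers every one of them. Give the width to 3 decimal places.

Sort the longitudes: -29.626°, -9.983°, -9.120°, +0.639°, +1.556°, +6.088°, +6.915°.
Eastward gaps between consecutive values (wrapping around): 19.643°, 0.863°, 9.759°, 0.917°, 4.532°, 0.827°, 323.459°.
Largest gap = 323.459° ⇒ minimal covering band is its complement: 360° − 323.459° = 36.541°.
Band runs from -29.626° eastward to +6.915°.

36.541°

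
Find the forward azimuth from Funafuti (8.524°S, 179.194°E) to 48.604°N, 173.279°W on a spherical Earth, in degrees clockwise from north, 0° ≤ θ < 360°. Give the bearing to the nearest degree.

Δλ = -173.279 − 179.194 = -352.473°; wrapped into (−180°, 180°]: 7.527°.
θ = atan2( sin Δλ · cos φ₂ , cos φ₁ · sin φ₂ − sin φ₁ · cos φ₂ · cos Δλ )
  = atan2(0.08662, 0.83904) = 5.894° → normalised to [0°, 360°): 5.894°.

6°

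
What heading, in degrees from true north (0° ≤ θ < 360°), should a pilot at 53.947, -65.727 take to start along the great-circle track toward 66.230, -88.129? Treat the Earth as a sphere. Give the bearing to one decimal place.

Δλ = -88.129 − -65.727 = -22.402°.
θ = atan2( sin Δλ · cos φ₂ , cos φ₁ · sin φ₂ − sin φ₁ · cos φ₂ · cos Δλ )
  = atan2(-0.15361, 0.23733) = -32.912° → normalised to [0°, 360°): 327.088°.

327.1°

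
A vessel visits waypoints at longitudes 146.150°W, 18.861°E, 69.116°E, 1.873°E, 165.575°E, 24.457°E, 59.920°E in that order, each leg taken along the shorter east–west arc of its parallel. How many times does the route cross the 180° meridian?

0

Leg 1: -146.150° → +18.861°, shortest Δλ = 165.011° (east) — does not cross 180°.
Leg 2: +18.861° → +69.116°, shortest Δλ = 50.255° (east) — does not cross 180°.
Leg 3: +69.116° → +1.873°, shortest Δλ = -67.243° (west) — does not cross 180°.
Leg 4: +1.873° → +165.575°, shortest Δλ = 163.702° (east) — does not cross 180°.
Leg 5: +165.575° → +24.457°, shortest Δλ = -141.118° (west) — does not cross 180°.
Leg 6: +24.457° → +59.920°, shortest Δλ = 35.463° (east) — does not cross 180°.
Total crossings: 0.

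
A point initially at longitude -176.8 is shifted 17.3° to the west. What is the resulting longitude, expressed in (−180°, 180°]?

+165.9°

Start at -176.8°; shift −17.3° → -194.1°.
-194.1° lies outside (−180°, 180°]; add 360° → +165.9°.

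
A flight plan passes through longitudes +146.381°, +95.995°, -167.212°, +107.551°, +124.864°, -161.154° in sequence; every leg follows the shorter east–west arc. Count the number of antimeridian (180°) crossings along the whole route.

3

Leg 1: +146.381° → +95.995°, shortest Δλ = -50.386° (west) — does not cross 180°.
Leg 2: +95.995° → -167.212°, shortest Δλ = 96.793° (east) — crosses 180°.
Leg 3: -167.212° → +107.551°, shortest Δλ = -85.237° (west) — crosses 180°.
Leg 4: +107.551° → +124.864°, shortest Δλ = 17.313° (east) — does not cross 180°.
Leg 5: +124.864° → -161.154°, shortest Δλ = 73.982° (east) — crosses 180°.
Total crossings: 3.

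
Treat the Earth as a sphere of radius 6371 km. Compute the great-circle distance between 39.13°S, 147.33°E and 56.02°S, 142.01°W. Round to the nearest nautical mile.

2892 nmi

Δλ = -142.01 − 147.33 = -289.34°; wrapped into (−180°, 180°]: 70.66°.
Δφ = -56.02 − -39.13 = -16.89°.
a = sin²(Δφ/2) + cos φ₁ · cos φ₂ · sin²(Δλ/2) = 0.166553.
c = 2·atan2(√a, √(1−a)) = 0.84076 rad → d = 6371·c ≈ 5356.50 km ≈ 2892.28 nmi.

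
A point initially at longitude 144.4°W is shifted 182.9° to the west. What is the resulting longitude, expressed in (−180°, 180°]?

32.7°E

Start at -144.4°; shift −182.9° → -327.3°.
-327.3° lies outside (−180°, 180°]; add 360° → +32.7°.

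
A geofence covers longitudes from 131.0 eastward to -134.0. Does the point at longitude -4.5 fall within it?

Band width going east from +131.0° to -134.0°: ((-134.0 − 131.0) mod 360) = 95.0°.
Offset of -4.5° east of the west edge: ((-4.5 − 131.0) mod 360) = 224.5°.
224.5° > 95.0° ⇒ outside.

No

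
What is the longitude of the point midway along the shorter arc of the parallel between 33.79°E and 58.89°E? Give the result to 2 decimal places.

46.34°E

Signed shortest Δλ from +33.79° to +58.89° is +25.10°.
Midpoint longitude = +33.79° + (+25.10°)/2 = +33.79° + 12.55° = +46.34°.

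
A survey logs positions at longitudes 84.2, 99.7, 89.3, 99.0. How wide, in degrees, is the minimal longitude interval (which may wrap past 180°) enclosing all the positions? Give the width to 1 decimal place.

Sort the longitudes: +84.2°, +89.3°, +99.0°, +99.7°.
Eastward gaps between consecutive values (wrapping around): 5.1°, 9.7°, 0.7°, 344.5°.
Largest gap = 344.5° ⇒ minimal covering band is its complement: 360° − 344.5° = 15.5°.
Band runs from +84.2° eastward to +99.7°.

15.5°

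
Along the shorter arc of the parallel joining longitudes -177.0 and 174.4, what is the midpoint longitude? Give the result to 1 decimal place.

+178.7°

Signed shortest Δλ from -177.0° to +174.4° is -8.6°.
Midpoint longitude = -177.0° + (-8.6°)/2 = -177.0° − 4.3° = -181.3°.
Normalise into (−180°, 180°]: +178.7°.
(The naïve average (-177.0 + +174.4)/2 = -1.3° is on the wrong side of the globe.)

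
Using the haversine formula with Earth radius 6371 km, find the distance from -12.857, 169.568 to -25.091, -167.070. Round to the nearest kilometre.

2801 km

Δλ = -167.070 − 169.568 = -336.638°; wrapped into (−180°, 180°]: 23.362°.
Δφ = -25.091 − -12.857 = -12.234°.
a = sin²(Δφ/2) + cos φ₁ · cos φ₂ · sin²(Δλ/2) = 0.047547.
c = 2·atan2(√a, √(1−a)) = 0.43964 rad → d = 6371·c ≈ 2800.93 km.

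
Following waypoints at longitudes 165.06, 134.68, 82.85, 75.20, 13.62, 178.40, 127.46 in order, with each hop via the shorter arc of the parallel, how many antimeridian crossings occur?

Leg 1: +165.06° → +134.68°, shortest Δλ = -30.38° (west) — does not cross 180°.
Leg 2: +134.68° → +82.85°, shortest Δλ = -51.83° (west) — does not cross 180°.
Leg 3: +82.85° → +75.20°, shortest Δλ = -7.65° (west) — does not cross 180°.
Leg 4: +75.20° → +13.62°, shortest Δλ = -61.58° (west) — does not cross 180°.
Leg 5: +13.62° → +178.40°, shortest Δλ = 164.78° (east) — does not cross 180°.
Leg 6: +178.40° → +127.46°, shortest Δλ = -50.94° (west) — does not cross 180°.
Total crossings: 0.

0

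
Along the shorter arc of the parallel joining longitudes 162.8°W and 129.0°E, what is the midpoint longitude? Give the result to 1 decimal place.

Signed shortest Δλ from -162.8° to +129.0° is -68.2°.
Midpoint longitude = -162.8° + (-68.2°)/2 = -162.8° − 34.1° = -196.9°.
Normalise into (−180°, 180°]: +163.1°.
(The naïve average (-162.8 + +129.0)/2 = -16.9° is on the wrong side of the globe.)

163.1°E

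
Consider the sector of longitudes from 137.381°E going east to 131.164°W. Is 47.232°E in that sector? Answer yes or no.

Band width going east from +137.381° to -131.164°: ((-131.164 − 137.381) mod 360) = 91.455°.
Offset of +47.232° east of the west edge: ((47.232 − 137.381) mod 360) = 269.851°.
269.851° > 91.455° ⇒ outside.

No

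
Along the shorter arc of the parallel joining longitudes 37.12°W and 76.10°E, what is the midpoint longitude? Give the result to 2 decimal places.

Signed shortest Δλ from -37.12° to +76.10° is +113.22°.
Midpoint longitude = -37.12° + (+113.22°)/2 = -37.12° + 56.61° = +19.49°.

19.49°E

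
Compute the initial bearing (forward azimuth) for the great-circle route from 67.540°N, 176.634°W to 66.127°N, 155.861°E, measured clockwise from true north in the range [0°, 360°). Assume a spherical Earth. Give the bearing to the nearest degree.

Δλ = 155.861 − -176.634 = 332.495°; wrapped into (−180°, 180°]: -27.505°.
θ = atan2( sin Δλ · cos φ₂ , cos φ₁ · sin φ₂ − sin φ₁ · cos φ₂ · cos Δλ )
  = atan2(-0.18691, 0.01762) = -84.616° → normalised to [0°, 360°): 275.384°.

275°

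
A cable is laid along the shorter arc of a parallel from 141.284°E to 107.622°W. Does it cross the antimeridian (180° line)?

Yes

Naïve |-107.622 − 141.284| = 248.906° > 180°, so the shorter arc goes the other way round — across 180°.
Signed shortest Δλ = ((-107.622 − 141.284 + 180) mod 360) − 180 = 111.094°.
Going east by 111.094° from +141.284° passes through 180° before reaching -107.622°.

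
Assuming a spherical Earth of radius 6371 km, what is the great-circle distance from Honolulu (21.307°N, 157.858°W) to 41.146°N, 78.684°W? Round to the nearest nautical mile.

4097 nmi

Δλ = -78.684 − -157.858 = 79.174°.
Δφ = 41.146 − 21.307 = 19.839°.
a = sin²(Δφ/2) + cos φ₁ · cos φ₂ · sin²(Δλ/2) = 0.314570.
c = 2·atan2(√a, √(1−a)) = 1.19086 rad → d = 6371·c ≈ 7586.98 km ≈ 4096.64 nmi.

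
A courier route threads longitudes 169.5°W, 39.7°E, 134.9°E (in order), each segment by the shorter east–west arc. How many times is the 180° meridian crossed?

Leg 1: -169.5° → +39.7°, shortest Δλ = -150.8° (west) — crosses 180°.
Leg 2: +39.7° → +134.9°, shortest Δλ = 95.2° (east) — does not cross 180°.
Total crossings: 1.

1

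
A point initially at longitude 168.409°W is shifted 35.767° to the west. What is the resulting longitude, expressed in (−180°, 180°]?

Start at -168.409°; shift −35.767° → -204.176°.
-204.176° lies outside (−180°, 180°]; add 360° → +155.824°.

155.824°E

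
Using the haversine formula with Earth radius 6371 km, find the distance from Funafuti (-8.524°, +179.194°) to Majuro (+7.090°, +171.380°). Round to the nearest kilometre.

1940 km

Δλ = 171.380 − 179.194 = -7.814°.
Δφ = 7.090 − -8.524 = 15.614°.
a = sin²(Δφ/2) + cos φ₁ · cos φ₂ · sin²(Δλ/2) = 0.023008.
c = 2·atan2(√a, √(1−a)) = 0.30454 rad → d = 6371·c ≈ 1940.24 km.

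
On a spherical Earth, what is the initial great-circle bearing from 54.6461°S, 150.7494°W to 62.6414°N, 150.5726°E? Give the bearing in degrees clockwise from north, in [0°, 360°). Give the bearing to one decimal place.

Δλ = 150.5726 − -150.7494 = 301.3220°; wrapped into (−180°, 180°]: -58.6780°.
θ = atan2( sin Δλ · cos φ₂ , cos φ₁ · sin φ₂ − sin φ₁ · cos φ₂ · cos Δλ )
  = atan2(-0.39258, 0.70875) = -28.982° → normalised to [0°, 360°): 331.018°.

331.0°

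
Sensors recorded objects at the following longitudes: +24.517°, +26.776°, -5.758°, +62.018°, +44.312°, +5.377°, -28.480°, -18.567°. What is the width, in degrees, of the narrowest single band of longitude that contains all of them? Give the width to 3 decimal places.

90.498°

Sort the longitudes: -28.480°, -18.567°, -5.758°, +5.377°, +24.517°, +26.776°, +44.312°, +62.018°.
Eastward gaps between consecutive values (wrapping around): 9.913°, 12.809°, 11.135°, 19.140°, 2.259°, 17.536°, 17.706°, 269.502°.
Largest gap = 269.502° ⇒ minimal covering band is its complement: 360° − 269.502° = 90.498°.
Band runs from -28.480° eastward to +62.018°.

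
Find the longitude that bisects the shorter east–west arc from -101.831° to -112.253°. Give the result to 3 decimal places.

Signed shortest Δλ from -101.831° to -112.253° is -10.422°.
Midpoint longitude = -101.831° + (-10.422°)/2 = -101.831° − 5.211° = -107.042°.

-107.042°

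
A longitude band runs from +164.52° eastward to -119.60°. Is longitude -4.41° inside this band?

No

Band width going east from +164.52° to -119.60°: ((-119.60 − 164.52) mod 360) = 75.88°.
Offset of -4.41° east of the west edge: ((-4.41 − 164.52) mod 360) = 191.07°.
191.07° > 75.88° ⇒ outside.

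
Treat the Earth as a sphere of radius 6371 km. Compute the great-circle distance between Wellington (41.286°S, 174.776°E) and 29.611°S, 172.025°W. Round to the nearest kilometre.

Δλ = -172.025 − 174.776 = -346.801°; wrapped into (−180°, 180°]: 13.199°.
Δφ = -29.611 − -41.286 = 11.675°.
a = sin²(Δφ/2) + cos φ₁ · cos φ₂ · sin²(Δλ/2) = 0.018973.
c = 2·atan2(√a, √(1−a)) = 0.27637 rad → d = 6371·c ≈ 1760.73 km.

1761 km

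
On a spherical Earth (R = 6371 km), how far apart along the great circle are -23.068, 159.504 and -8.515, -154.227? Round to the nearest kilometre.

5182 km

Δλ = -154.227 − 159.504 = -313.731°; wrapped into (−180°, 180°]: 46.269°.
Δφ = -8.515 − -23.068 = 14.553°.
a = sin²(Δφ/2) + cos φ₁ · cos φ₂ · sin²(Δλ/2) = 0.156497.
c = 2·atan2(√a, √(1−a)) = 0.81344 rad → d = 6371·c ≈ 5182.40 km.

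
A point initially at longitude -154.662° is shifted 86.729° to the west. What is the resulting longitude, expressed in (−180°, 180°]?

+118.609°

Start at -154.662°; shift −86.729° → -241.391°.
-241.391° lies outside (−180°, 180°]; add 360° → +118.609°.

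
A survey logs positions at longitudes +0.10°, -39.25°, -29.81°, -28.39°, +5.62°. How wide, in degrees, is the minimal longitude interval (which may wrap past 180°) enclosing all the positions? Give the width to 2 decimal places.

Sort the longitudes: -39.25°, -29.81°, -28.39°, +0.10°, +5.62°.
Eastward gaps between consecutive values (wrapping around): 9.44°, 1.42°, 28.49°, 5.52°, 315.13°.
Largest gap = 315.13° ⇒ minimal covering band is its complement: 360° − 315.13° = 44.87°.
Band runs from -39.25° eastward to +5.62°.

44.87°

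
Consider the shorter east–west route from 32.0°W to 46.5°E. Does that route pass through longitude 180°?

No

Signed shortest Δλ = ((46.5 − -32.0 + 180) mod 360) − 180 = 78.5°.
Going east by 78.5° from -32.0° reaches +46.5° without touching 180°.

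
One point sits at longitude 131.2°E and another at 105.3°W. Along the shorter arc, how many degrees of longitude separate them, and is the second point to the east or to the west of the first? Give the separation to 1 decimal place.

Raw difference: -105.3 − 131.2 = -236.5°.
Normalise into (−180°, 180°]: -236.5° + 360° = 123.5°.
Positive ⇒ the second point lies to the east; separation 123.5°.

123.5° east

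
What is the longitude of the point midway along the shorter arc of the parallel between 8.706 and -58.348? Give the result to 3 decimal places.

-24.821°

Signed shortest Δλ from +8.706° to -58.348° is -67.054°.
Midpoint longitude = +8.706° + (-67.054°)/2 = +8.706° − 33.527° = -24.821°.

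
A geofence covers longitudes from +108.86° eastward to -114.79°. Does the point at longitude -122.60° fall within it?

Band width going east from +108.86° to -114.79°: ((-114.79 − 108.86) mod 360) = 136.35°.
Offset of -122.60° east of the west edge: ((-122.60 − 108.86) mod 360) = 128.54°.
128.54° ≤ 136.35° ⇒ inside.

Yes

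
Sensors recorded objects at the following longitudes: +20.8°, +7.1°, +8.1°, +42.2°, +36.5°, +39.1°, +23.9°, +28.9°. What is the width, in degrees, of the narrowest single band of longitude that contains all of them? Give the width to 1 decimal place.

Sort the longitudes: +7.1°, +8.1°, +20.8°, +23.9°, +28.9°, +36.5°, +39.1°, +42.2°.
Eastward gaps between consecutive values (wrapping around): 1.0°, 12.7°, 3.1°, 5.0°, 7.6°, 2.6°, 3.1°, 324.9°.
Largest gap = 324.9° ⇒ minimal covering band is its complement: 360° − 324.9° = 35.1°.
Band runs from +7.1° eastward to +42.2°.

35.1°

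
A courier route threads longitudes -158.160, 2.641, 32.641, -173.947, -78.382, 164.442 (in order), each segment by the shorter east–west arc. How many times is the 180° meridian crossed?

2

Leg 1: -158.160° → +2.641°, shortest Δλ = 160.801° (east) — does not cross 180°.
Leg 2: +2.641° → +32.641°, shortest Δλ = 30.0° (east) — does not cross 180°.
Leg 3: +32.641° → -173.947°, shortest Δλ = 153.412° (east) — crosses 180°.
Leg 4: -173.947° → -78.382°, shortest Δλ = 95.565° (east) — does not cross 180°.
Leg 5: -78.382° → +164.442°, shortest Δλ = -117.176° (west) — crosses 180°.
Total crossings: 2.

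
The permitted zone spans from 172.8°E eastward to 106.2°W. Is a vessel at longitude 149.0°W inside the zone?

Band width going east from +172.8° to -106.2°: ((-106.2 − 172.8) mod 360) = 81.0°.
Offset of -149.0° east of the west edge: ((-149.0 − 172.8) mod 360) = 38.2°.
38.2° ≤ 81.0° ⇒ inside.

Yes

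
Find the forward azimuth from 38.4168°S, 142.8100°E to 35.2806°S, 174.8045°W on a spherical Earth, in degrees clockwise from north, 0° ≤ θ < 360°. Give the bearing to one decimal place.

Δλ = -174.8045 − 142.8100 = -317.6145°; wrapped into (−180°, 180°]: 42.3855°.
θ = atan2( sin Δλ · cos φ₂ , cos φ₁ · sin φ₂ − sin φ₁ · cos φ₂ · cos Δλ )
  = atan2(0.55030, -0.07787) = 98.054° → normalised to [0°, 360°): 98.054°.

98.1°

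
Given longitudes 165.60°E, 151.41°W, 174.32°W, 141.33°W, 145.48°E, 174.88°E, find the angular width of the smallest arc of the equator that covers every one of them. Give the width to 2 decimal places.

Sort the longitudes: -174.32°, -151.41°, -141.33°, +145.48°, +165.60°, +174.88°.
Eastward gaps between consecutive values (wrapping around): 22.91°, 10.08°, 286.81°, 20.12°, 9.28°, 10.80°.
Largest gap = 286.81° ⇒ minimal covering band is its complement: 360° − 286.81° = 73.19°.
Band runs from +145.48° eastward to -141.33°, crossing the antimeridian.

73.19°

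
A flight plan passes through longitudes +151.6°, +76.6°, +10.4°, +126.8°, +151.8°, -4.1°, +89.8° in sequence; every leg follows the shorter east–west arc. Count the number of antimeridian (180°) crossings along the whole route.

0

Leg 1: +151.6° → +76.6°, shortest Δλ = -75.0° (west) — does not cross 180°.
Leg 2: +76.6° → +10.4°, shortest Δλ = -66.2° (west) — does not cross 180°.
Leg 3: +10.4° → +126.8°, shortest Δλ = 116.4° (east) — does not cross 180°.
Leg 4: +126.8° → +151.8°, shortest Δλ = 25.0° (east) — does not cross 180°.
Leg 5: +151.8° → -4.1°, shortest Δλ = -155.9° (west) — does not cross 180°.
Leg 6: -4.1° → +89.8°, shortest Δλ = 93.9° (east) — does not cross 180°.
Total crossings: 0.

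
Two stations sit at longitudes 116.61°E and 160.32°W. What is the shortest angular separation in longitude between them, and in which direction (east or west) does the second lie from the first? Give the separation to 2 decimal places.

Raw difference: -160.32 − 116.61 = -276.93°.
Normalise into (−180°, 180°]: -276.93° + 360° = 83.07°.
Positive ⇒ the second point lies to the east; separation 83.07°.

83.07° east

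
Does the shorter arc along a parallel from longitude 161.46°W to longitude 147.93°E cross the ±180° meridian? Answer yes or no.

Naïve |147.93 − -161.46| = 309.39° > 180°, so the shorter arc goes the other way round — across 180°.
Signed shortest Δλ = ((147.93 − -161.46 + 180) mod 360) − 180 = -50.61°.
Going west by 50.61° from -161.46° passes through 180° before reaching +147.93°.

Yes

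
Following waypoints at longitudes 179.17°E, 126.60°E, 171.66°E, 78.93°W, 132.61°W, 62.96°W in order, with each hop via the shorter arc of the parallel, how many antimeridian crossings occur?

1

Leg 1: +179.17° → +126.60°, shortest Δλ = -52.57° (west) — does not cross 180°.
Leg 2: +126.60° → +171.66°, shortest Δλ = 45.06° (east) — does not cross 180°.
Leg 3: +171.66° → -78.93°, shortest Δλ = 109.41° (east) — crosses 180°.
Leg 4: -78.93° → -132.61°, shortest Δλ = -53.68° (west) — does not cross 180°.
Leg 5: -132.61° → -62.96°, shortest Δλ = 69.65° (east) — does not cross 180°.
Total crossings: 1.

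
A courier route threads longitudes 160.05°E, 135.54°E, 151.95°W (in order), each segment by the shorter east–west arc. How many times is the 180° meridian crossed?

Leg 1: +160.05° → +135.54°, shortest Δλ = -24.51° (west) — does not cross 180°.
Leg 2: +135.54° → -151.95°, shortest Δλ = 72.51° (east) — crosses 180°.
Total crossings: 1.

1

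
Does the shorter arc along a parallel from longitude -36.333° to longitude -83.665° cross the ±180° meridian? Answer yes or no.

Signed shortest Δλ = ((-83.665 − -36.333 + 180) mod 360) − 180 = -47.332°.
Going west by 47.332° from -36.333° reaches -83.665° without touching 180°.

No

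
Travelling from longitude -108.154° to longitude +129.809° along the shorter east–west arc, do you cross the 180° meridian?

Yes

Naïve |129.809 − -108.154| = 237.963° > 180°, so the shorter arc goes the other way round — across 180°.
Signed shortest Δλ = ((129.809 − -108.154 + 180) mod 360) − 180 = -122.037°.
Going west by 122.037° from -108.154° passes through 180° before reaching +129.809°.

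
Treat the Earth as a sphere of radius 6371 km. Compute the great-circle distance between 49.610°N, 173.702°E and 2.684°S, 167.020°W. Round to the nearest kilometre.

6102 km

Δλ = -167.020 − 173.702 = -340.722°; wrapped into (−180°, 180°]: 19.278°.
Δφ = -2.684 − 49.610 = -52.294°.
a = sin²(Δφ/2) + cos φ₁ · cos φ₂ · sin²(Δλ/2) = 0.212342.
c = 2·atan2(√a, √(1−a)) = 0.95781 rad → d = 6371·c ≈ 6102.18 km.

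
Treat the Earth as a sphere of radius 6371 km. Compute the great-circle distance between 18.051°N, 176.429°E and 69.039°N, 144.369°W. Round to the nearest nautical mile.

3388 nmi

Δλ = -144.369 − 176.429 = -320.798°; wrapped into (−180°, 180°]: 39.202°.
Δφ = 69.039 − 18.051 = 50.988°.
a = sin²(Δφ/2) + cos φ₁ · cos φ₂ · sin²(Δλ/2) = 0.223536.
c = 2·atan2(√a, √(1−a)) = 0.98492 rad → d = 6371·c ≈ 6274.93 km ≈ 3388.19 nmi.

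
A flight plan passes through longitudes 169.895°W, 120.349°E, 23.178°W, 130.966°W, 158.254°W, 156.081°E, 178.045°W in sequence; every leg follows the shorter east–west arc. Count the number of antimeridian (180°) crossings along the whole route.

3

Leg 1: -169.895° → +120.349°, shortest Δλ = -69.756° (west) — crosses 180°.
Leg 2: +120.349° → -23.178°, shortest Δλ = -143.527° (west) — does not cross 180°.
Leg 3: -23.178° → -130.966°, shortest Δλ = -107.788° (west) — does not cross 180°.
Leg 4: -130.966° → -158.254°, shortest Δλ = -27.288° (west) — does not cross 180°.
Leg 5: -158.254° → +156.081°, shortest Δλ = -45.665° (west) — crosses 180°.
Leg 6: +156.081° → -178.045°, shortest Δλ = 25.874° (east) — crosses 180°.
Total crossings: 3.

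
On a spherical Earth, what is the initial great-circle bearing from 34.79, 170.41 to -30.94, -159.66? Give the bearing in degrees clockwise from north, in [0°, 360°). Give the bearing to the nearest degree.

153°

Δλ = -159.66 − 170.41 = -330.07°; wrapped into (−180°, 180°]: 29.93°.
θ = atan2( sin Δλ · cos φ₂ , cos φ₁ · sin φ₂ − sin φ₁ · cos φ₂ · cos Δλ )
  = atan2(0.42795, -0.84635) = 153.177° → normalised to [0°, 360°): 153.177°.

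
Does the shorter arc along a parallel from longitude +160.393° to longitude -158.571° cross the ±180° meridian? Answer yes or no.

Naïve |-158.571 − 160.393| = 318.964° > 180°, so the shorter arc goes the other way round — across 180°.
Signed shortest Δλ = ((-158.571 − 160.393 + 180) mod 360) − 180 = 41.036°.
Going east by 41.036° from +160.393° passes through 180° before reaching -158.571°.

Yes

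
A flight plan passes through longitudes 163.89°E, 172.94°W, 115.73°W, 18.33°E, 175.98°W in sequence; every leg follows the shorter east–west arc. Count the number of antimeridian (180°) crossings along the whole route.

2

Leg 1: +163.89° → -172.94°, shortest Δλ = 23.17° (east) — crosses 180°.
Leg 2: -172.94° → -115.73°, shortest Δλ = 57.21° (east) — does not cross 180°.
Leg 3: -115.73° → +18.33°, shortest Δλ = 134.06° (east) — does not cross 180°.
Leg 4: +18.33° → -175.98°, shortest Δλ = 165.69° (east) — crosses 180°.
Total crossings: 2.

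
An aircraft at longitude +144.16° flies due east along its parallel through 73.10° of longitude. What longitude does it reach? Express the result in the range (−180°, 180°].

-142.74°

Start at +144.16°; shift +73.10° → +217.26°.
+217.26° lies outside (−180°, 180°]; subtract 360° → -142.74°.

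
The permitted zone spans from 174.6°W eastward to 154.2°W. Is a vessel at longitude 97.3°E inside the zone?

Band width going east from -174.6° to -154.2°: ((-154.2 − -174.6) mod 360) = 20.4°.
Offset of +97.3° east of the west edge: ((97.3 − -174.6) mod 360) = 271.9°.
271.9° > 20.4° ⇒ outside.

No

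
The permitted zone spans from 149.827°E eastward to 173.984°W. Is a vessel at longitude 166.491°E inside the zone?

Yes

Band width going east from +149.827° to -173.984°: ((-173.984 − 149.827) mod 360) = 36.189°.
Offset of +166.491° east of the west edge: ((166.491 − 149.827) mod 360) = 16.664°.
16.664° ≤ 36.189° ⇒ inside.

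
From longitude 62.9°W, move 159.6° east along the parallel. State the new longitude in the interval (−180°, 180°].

Start at -62.9°; shift +159.6° → +96.7°.
+96.7° already lies in (−180°, 180°].

96.7°E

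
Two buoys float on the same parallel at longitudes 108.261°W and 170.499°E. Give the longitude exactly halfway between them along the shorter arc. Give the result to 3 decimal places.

Signed shortest Δλ from -108.261° to +170.499° is -81.240°.
Midpoint longitude = -108.261° + (-81.240°)/2 = -108.261° − 40.620° = -148.881°.
(The naïve average (-108.261 + +170.499)/2 = 31.119° is on the wrong side of the globe.)

148.881°W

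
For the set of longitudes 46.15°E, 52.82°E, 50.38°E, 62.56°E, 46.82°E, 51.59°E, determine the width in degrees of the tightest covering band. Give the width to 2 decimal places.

Sort the longitudes: +46.15°, +46.82°, +50.38°, +51.59°, +52.82°, +62.56°.
Eastward gaps between consecutive values (wrapping around): 0.67°, 3.56°, 1.21°, 1.23°, 9.74°, 343.59°.
Largest gap = 343.59° ⇒ minimal covering band is its complement: 360° − 343.59° = 16.41°.
Band runs from +46.15° eastward to +62.56°.

16.41°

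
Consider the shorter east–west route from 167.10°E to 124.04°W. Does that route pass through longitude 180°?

Naïve |-124.04 − 167.10| = 291.14° > 180°, so the shorter arc goes the other way round — across 180°.
Signed shortest Δλ = ((-124.04 − 167.10 + 180) mod 360) − 180 = 68.86°.
Going east by 68.86° from +167.10° passes through 180° before reaching -124.04°.

Yes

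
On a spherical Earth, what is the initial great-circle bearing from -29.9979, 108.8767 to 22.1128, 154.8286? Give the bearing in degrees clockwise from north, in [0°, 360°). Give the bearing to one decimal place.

Δλ = 154.8286 − 108.8767 = 45.9519°.
θ = atan2( sin Δλ · cos φ₂ , cos φ₁ · sin φ₂ − sin φ₁ · cos φ₂ · cos Δλ )
  = atan2(0.66589, 0.64805) = 45.778° → normalised to [0°, 360°): 45.778°.

45.8°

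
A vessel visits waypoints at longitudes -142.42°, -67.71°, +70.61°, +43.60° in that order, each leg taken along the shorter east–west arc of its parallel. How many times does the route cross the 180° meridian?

0

Leg 1: -142.42° → -67.71°, shortest Δλ = 74.71° (east) — does not cross 180°.
Leg 2: -67.71° → +70.61°, shortest Δλ = 138.32° (east) — does not cross 180°.
Leg 3: +70.61° → +43.60°, shortest Δλ = -27.01° (west) — does not cross 180°.
Total crossings: 0.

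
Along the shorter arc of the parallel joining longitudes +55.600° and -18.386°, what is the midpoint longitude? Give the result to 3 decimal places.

+18.607°

Signed shortest Δλ from +55.600° to -18.386° is -73.986°.
Midpoint longitude = +55.600° + (-73.986°)/2 = +55.600° − 36.993° = +18.607°.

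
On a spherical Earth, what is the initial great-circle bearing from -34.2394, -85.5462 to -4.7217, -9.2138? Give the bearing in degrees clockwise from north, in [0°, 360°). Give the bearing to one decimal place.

86.2°

Δλ = -9.2138 − -85.5462 = 76.3324°.
θ = atan2( sin Δλ · cos φ₂ , cos φ₁ · sin φ₂ − sin φ₁ · cos φ₂ · cos Δλ )
  = atan2(0.96839, 0.06445) = 86.193° → normalised to [0°, 360°): 86.193°.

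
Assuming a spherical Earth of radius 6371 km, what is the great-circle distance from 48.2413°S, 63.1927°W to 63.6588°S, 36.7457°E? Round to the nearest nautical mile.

Δλ = 36.7457 − -63.1927 = 99.9384°.
Δφ = -63.6588 − -48.2413 = -15.4175°.
a = sin²(Δφ/2) + cos φ₁ · cos φ₂ · sin²(Δλ/2) = 0.191250.
c = 2·atan2(√a, √(1−a)) = 0.90524 rad → d = 6371·c ≈ 5767.26 km ≈ 3114.07 nmi.

3114 nmi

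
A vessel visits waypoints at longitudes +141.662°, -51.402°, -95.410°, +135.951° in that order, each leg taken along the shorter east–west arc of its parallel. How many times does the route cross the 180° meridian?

2

Leg 1: +141.662° → -51.402°, shortest Δλ = 166.936° (east) — crosses 180°.
Leg 2: -51.402° → -95.410°, shortest Δλ = -44.008° (west) — does not cross 180°.
Leg 3: -95.410° → +135.951°, shortest Δλ = -128.639° (west) — crosses 180°.
Total crossings: 2.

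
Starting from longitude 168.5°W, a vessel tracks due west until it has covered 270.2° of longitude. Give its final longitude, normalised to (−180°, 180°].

Start at -168.5°; shift −270.2° → -438.7°.
-438.7° lies outside (−180°, 180°]; add 360° → -78.7°.

78.7°W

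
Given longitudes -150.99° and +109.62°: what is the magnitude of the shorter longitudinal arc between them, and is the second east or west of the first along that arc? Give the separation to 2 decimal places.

99.39° west

Raw difference: 109.62 − -150.99 = 260.61°.
Normalise into (−180°, 180°]: 260.61° − 360° = -99.39°.
Negative ⇒ the second point lies to the west; separation 99.39°.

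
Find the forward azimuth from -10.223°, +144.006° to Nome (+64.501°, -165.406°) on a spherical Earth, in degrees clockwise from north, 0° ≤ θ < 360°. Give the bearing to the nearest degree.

20°

Δλ = -165.406 − 144.006 = -309.412°; wrapped into (−180°, 180°]: 50.588°.
θ = atan2( sin Δλ · cos φ₂ , cos φ₁ · sin φ₂ − sin φ₁ · cos φ₂ · cos Δλ )
  = atan2(0.33260, 0.93677) = 19.547° → normalised to [0°, 360°): 19.547°.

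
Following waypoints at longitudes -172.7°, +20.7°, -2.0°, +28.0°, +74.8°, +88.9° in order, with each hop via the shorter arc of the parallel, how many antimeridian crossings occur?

1

Leg 1: -172.7° → +20.7°, shortest Δλ = -166.6° (west) — crosses 180°.
Leg 2: +20.7° → -2.0°, shortest Δλ = -22.7° (west) — does not cross 180°.
Leg 3: -2.0° → +28.0°, shortest Δλ = 30.0° (east) — does not cross 180°.
Leg 4: +28.0° → +74.8°, shortest Δλ = 46.8° (east) — does not cross 180°.
Leg 5: +74.8° → +88.9°, shortest Δλ = 14.1° (east) — does not cross 180°.
Total crossings: 1.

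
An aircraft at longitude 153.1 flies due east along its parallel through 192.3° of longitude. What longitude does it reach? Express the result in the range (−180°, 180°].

Start at +153.1°; shift +192.3° → +345.4°.
+345.4° lies outside (−180°, 180°]; subtract 360° → -14.6°.

-14.6°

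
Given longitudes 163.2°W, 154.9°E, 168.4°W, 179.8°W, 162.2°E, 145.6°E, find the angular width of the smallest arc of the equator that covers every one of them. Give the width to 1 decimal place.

Sort the longitudes: -179.8°, -168.4°, -163.2°, +145.6°, +154.9°, +162.2°.
Eastward gaps between consecutive values (wrapping around): 11.4°, 5.2°, 308.8°, 9.3°, 7.3°, 18.0°.
Largest gap = 308.8° ⇒ minimal covering band is its complement: 360° − 308.8° = 51.2°.
Band runs from +145.6° eastward to -163.2°, crossing the antimeridian.

51.2°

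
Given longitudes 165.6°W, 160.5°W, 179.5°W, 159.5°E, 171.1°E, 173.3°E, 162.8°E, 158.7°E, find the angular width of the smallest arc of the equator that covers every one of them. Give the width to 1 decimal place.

Sort the longitudes: -179.5°, -165.6°, -160.5°, +158.7°, +159.5°, +162.8°, +171.1°, +173.3°.
Eastward gaps between consecutive values (wrapping around): 13.9°, 5.1°, 319.2°, 0.8°, 3.3°, 8.3°, 2.2°, 7.2°.
Largest gap = 319.2° ⇒ minimal covering band is its complement: 360° − 319.2° = 40.8°.
Band runs from +158.7° eastward to -160.5°, crossing the antimeridian.

40.8°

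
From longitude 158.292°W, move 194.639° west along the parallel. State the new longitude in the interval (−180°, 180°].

7.069°E

Start at -158.292°; shift −194.639° → -352.931°.
-352.931° lies outside (−180°, 180°]; add 360° → +7.069°.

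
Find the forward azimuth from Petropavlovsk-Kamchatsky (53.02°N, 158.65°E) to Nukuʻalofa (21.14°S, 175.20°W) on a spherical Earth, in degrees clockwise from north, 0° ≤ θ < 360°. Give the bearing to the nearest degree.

155°

Δλ = -175.20 − 158.65 = -333.85°; wrapped into (−180°, 180°]: 26.15°.
θ = atan2( sin Δλ · cos φ₂ , cos φ₁ · sin φ₂ − sin φ₁ · cos φ₂ · cos Δλ )
  = atan2(0.41106, -0.88576) = 155.105° → normalised to [0°, 360°): 155.105°.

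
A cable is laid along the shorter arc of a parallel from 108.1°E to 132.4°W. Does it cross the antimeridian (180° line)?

Naïve |-132.4 − 108.1| = 240.5° > 180°, so the shorter arc goes the other way round — across 180°.
Signed shortest Δλ = ((-132.4 − 108.1 + 180) mod 360) − 180 = 119.5°.
Going east by 119.5° from +108.1° passes through 180° before reaching -132.4°.

Yes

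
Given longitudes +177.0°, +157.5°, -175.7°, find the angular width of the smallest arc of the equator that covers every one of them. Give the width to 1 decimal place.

Sort the longitudes: -175.7°, +157.5°, +177.0°.
Eastward gaps between consecutive values (wrapping around): 333.2°, 19.5°, 7.3°.
Largest gap = 333.2° ⇒ minimal covering band is its complement: 360° − 333.2° = 26.8°.
Band runs from +157.5° eastward to -175.7°, crossing the antimeridian.

26.8°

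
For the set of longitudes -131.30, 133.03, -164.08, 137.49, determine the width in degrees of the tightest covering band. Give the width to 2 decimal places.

Sort the longitudes: -164.08°, -131.30°, +133.03°, +137.49°.
Eastward gaps between consecutive values (wrapping around): 32.78°, 264.33°, 4.46°, 58.43°.
Largest gap = 264.33° ⇒ minimal covering band is its complement: 360° − 264.33° = 95.67°.
Band runs from +133.03° eastward to -131.30°, crossing the antimeridian.

95.67°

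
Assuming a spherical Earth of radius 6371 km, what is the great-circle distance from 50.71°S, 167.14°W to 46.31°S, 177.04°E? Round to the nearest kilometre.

Δλ = 177.04 − -167.14 = 344.18°; wrapped into (−180°, 180°]: -15.82°.
Δφ = -46.31 − -50.71 = 4.40°.
a = sin²(Δφ/2) + cos φ₁ · cos φ₂ · sin²(Δλ/2) = 0.009758.
c = 2·atan2(√a, √(1−a)) = 0.19788 rad → d = 6371·c ≈ 1260.72 km.

1261 km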